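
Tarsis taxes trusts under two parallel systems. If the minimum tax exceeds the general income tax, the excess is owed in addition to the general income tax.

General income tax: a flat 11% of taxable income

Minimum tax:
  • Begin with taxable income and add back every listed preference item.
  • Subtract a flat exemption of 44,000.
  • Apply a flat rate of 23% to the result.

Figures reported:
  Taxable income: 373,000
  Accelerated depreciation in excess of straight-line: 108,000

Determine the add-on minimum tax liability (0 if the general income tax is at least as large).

General income tax:
  373,000 × 11% = 41,030

Minimum tax:
  Adjusted income: 373,000 + 108,000 = 481,000
  Less exemption 44,000 → base 437,000
  437,000 × 23% = 100,510

Excess of minimum tax over general income tax: 100,510 − 41,030 = 59,480.

59,480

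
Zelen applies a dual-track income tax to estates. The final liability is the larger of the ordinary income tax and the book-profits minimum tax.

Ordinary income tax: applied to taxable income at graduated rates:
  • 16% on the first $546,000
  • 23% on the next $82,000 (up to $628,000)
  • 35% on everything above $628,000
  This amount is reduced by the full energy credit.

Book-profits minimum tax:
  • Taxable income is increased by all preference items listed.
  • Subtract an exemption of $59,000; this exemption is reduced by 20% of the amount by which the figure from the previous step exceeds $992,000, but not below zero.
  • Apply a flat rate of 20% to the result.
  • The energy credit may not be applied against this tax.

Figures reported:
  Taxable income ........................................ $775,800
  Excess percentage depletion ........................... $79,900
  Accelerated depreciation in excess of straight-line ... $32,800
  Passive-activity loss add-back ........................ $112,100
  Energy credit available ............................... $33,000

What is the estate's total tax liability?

Ordinary income tax:
  $546,000 × 16% = $87,360
  $82,000 × 23% = $18,860
  $147,800 × 35% = $51,730
  → $157,950
  Less energy credit $33,000 → $124,950

Book-profits minimum tax:
  Adjusted income: $775,800 + $79,900 + $32,800 + $112,100 = $1,000,600
  Exemption: $59,000 − 20% × ($1,000,600 − $992,000) = $59,000 − $1,720 = $57,280
  Base: $1,000,600 − $57,280 = $943,320
  $943,320 × 20% = $188,664

$188,664 > $124,950, so the book-profits minimum tax is the binding amount.

$188,664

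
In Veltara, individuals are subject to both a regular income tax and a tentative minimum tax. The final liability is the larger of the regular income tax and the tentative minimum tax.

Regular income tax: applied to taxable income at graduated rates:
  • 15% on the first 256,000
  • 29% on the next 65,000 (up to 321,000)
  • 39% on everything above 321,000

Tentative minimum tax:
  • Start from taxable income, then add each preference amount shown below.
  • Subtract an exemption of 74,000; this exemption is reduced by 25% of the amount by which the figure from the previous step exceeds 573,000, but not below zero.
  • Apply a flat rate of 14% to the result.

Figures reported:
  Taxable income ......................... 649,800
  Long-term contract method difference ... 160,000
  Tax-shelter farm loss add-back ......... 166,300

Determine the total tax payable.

Tentative minimum tax:
  Adjusted income: 649,800 + 160,000 + 166,300 = 976,100
  Exemption: 25% × (976,100 − 573,000) = 100,775 ≥ 74,000, so the exemption is fully phased out
  Base: 976,100 − 0 = 976,100
  976,100 × 14% = 136,654

Regular income tax:
  256,000 × 15% = 38,400
  65,000 × 29% = 18,850
  328,800 × 39% = 128,232
  → 185,482

185,482 > 136,654, so the regular income tax governs.

185,482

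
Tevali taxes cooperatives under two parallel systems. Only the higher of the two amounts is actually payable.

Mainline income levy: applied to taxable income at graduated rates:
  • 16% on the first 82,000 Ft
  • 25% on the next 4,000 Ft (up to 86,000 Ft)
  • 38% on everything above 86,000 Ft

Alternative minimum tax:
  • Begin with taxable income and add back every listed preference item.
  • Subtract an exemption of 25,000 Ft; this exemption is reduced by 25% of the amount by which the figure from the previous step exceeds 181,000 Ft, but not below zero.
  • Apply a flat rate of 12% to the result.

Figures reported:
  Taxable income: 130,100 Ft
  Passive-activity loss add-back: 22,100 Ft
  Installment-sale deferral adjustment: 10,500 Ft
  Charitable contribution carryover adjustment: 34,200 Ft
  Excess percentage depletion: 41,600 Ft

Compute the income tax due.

30,878 Ft

Mainline income levy:
  82,000 Ft × 16% = 13,120 Ft
  4,000 Ft × 25% = 1,000 Ft
  44,100 Ft × 38% = 16,758 Ft
  → 30,878 Ft

Alternative minimum tax:
  Adjusted income: 130,100 Ft + 22,100 Ft + 10,500 Ft + 34,200 Ft + 41,600 Ft = 238,500 Ft
  Exemption: 25,000 Ft − 25% × (238,500 Ft − 181,000 Ft) = 25,000 Ft − 14,375 Ft = 10,625 Ft
  Base: 238,500 Ft − 10,625 Ft = 227,875 Ft
  227,875 Ft × 12% = 27,345 Ft

30,878 Ft > 27,345 Ft, so the mainline income levy governs.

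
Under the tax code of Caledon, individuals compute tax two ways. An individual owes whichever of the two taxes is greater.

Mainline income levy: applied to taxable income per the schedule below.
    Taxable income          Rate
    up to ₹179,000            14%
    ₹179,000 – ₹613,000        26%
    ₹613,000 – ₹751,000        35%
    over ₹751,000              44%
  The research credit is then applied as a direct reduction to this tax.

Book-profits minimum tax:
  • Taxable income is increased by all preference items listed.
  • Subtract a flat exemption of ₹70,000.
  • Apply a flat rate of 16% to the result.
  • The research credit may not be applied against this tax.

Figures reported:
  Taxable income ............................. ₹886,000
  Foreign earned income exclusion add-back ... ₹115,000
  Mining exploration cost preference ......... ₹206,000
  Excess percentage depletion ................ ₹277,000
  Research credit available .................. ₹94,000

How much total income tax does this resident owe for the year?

₹226,240

Mainline income levy:
  ₹179,000 × 14% = ₹25,060
  ₹434,000 × 26% = ₹112,840
  ₹138,000 × 35% = ₹48,300
  ₹135,000 × 44% = ₹59,400
  → ₹245,600
  Less research credit ₹94,000 → ₹151,600

Book-profits minimum tax:
  Adjusted income: ₹886,000 + ₹115,000 + ₹206,000 + ₹277,000 = ₹1,484,000
  Less exemption ₹70,000 → base ₹1,414,000
  ₹1,414,000 × 16% = ₹226,240

₹226,240 > ₹151,600, so the book-profits minimum tax is the binding amount.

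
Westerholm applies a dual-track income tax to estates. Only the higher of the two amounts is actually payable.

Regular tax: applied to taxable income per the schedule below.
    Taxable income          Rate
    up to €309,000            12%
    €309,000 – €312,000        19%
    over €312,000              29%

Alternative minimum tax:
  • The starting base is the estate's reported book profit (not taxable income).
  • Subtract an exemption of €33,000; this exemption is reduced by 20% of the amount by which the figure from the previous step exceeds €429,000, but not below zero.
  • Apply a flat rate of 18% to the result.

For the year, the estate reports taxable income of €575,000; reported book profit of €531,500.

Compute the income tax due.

Alternative minimum tax:
  Base (reported book profit): €531,500
  Exemption: €33,000 − 20% × (€531,500 − €429,000) = €33,000 − €20,500 = €12,500
  Base: €531,500 − €12,500 = €519,000
  €519,000 × 18% = €93,420

Regular tax:
  €309,000 × 12% = €37,080
  €3,000 × 19% = €570
  €263,000 × 29% = €76,270
  → €113,920

€113,920 > €93,420, so the regular tax governs.

€113,920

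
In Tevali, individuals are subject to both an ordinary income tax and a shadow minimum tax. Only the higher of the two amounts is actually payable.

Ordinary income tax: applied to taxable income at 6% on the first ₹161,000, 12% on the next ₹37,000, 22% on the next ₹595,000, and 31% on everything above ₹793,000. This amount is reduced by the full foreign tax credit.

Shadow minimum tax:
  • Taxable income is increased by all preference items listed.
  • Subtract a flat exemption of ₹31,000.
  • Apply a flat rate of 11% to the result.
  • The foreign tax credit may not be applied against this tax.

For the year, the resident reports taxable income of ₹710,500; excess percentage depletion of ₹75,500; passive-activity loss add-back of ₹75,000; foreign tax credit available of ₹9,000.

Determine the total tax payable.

₹117,850

Ordinary income tax:
  ₹161,000 × 6% = ₹9,660
  ₹37,000 × 12% = ₹4,440
  ₹512,500 × 22% = ₹112,750
  → ₹126,850
  Less foreign tax credit ₹9,000 → ₹117,850

Shadow minimum tax:
  Adjusted income: ₹710,500 + ₹75,500 + ₹75,000 = ₹861,000
  Less exemption ₹31,000 → base ₹830,000
  ₹830,000 × 11% = ₹91,300

₹117,850 > ₹91,300, so the ordinary income tax governs.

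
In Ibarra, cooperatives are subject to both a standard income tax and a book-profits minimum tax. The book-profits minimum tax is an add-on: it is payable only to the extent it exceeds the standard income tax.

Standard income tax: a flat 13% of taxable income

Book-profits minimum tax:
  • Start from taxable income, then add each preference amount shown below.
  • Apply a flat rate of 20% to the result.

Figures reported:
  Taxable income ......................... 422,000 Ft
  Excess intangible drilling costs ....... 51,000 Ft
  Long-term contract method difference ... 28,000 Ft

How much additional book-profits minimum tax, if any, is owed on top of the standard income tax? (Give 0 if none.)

Book-profits minimum tax:
  Adjusted income: 422,000 Ft + 51,000 Ft + 28,000 Ft = 501,000 Ft
  501,000 Ft × 20% = 100,200 Ft

Standard income tax:
  422,000 Ft × 13% = 54,860 Ft

Excess of book-profits minimum tax over standard income tax: 100,200 Ft − 54,860 Ft = 45,340 Ft.

45,340 Ft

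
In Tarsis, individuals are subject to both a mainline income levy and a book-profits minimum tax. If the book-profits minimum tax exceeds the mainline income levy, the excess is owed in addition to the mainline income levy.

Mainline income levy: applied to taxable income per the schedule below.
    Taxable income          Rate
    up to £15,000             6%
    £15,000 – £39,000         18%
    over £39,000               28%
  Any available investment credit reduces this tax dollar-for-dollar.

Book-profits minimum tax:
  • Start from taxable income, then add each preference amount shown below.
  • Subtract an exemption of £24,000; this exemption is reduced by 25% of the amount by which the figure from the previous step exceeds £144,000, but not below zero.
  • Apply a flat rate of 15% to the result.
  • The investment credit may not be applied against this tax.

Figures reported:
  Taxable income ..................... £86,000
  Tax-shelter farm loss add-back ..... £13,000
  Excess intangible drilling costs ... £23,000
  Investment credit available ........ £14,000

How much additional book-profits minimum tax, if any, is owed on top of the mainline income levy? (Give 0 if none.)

Mainline income levy:
  £15,000 × 6% = £900
  £24,000 × 18% = £4,320
  £47,000 × 28% = £13,160
  → £18,380
  Less investment credit £14,000 → £4,380

Book-profits minimum tax:
  Adjusted income: £86,000 + £13,000 + £23,000 = £122,000
  Exemption: £122,000 ≤ £144,000, so full £24,000 applies
  Base: £122,000 − £24,000 = £98,000
  £98,000 × 15% = £14,700

Excess of book-profits minimum tax over mainline income levy: £14,700 − £4,380 = £10,320.

£10,320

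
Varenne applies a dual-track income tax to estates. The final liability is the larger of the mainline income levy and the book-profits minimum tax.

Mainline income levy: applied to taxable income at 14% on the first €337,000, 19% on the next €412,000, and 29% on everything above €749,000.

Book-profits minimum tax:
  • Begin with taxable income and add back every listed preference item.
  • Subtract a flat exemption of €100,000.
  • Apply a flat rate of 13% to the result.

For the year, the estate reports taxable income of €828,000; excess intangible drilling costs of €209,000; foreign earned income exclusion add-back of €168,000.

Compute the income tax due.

Book-profits minimum tax:
  Adjusted income: €828,000 + €209,000 + €168,000 = €1,205,000
  Less exemption €100,000 → base €1,105,000
  €1,105,000 × 13% = €143,650

Mainline income levy:
  €337,000 × 14% = €47,180
  €412,000 × 19% = €78,280
  €79,000 × 29% = €22,910
  → €148,370

€148,370 > €143,650, so the mainline income levy governs.

€148,370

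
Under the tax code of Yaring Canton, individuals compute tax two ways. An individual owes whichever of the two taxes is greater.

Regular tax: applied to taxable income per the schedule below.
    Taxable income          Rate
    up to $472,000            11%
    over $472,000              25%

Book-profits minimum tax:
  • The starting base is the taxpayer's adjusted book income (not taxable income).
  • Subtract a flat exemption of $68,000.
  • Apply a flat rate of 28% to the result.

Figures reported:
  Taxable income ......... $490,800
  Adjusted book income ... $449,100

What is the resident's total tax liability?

Regular tax:
  $472,000 × 11% = $51,920
  $18,800 × 25% = $4,700
  → $56,620

Book-profits minimum tax:
  Base (adjusted book income): $449,100
  Less exemption $68,000 → base $381,100
  $381,100 × 28% = $106,708

$106,708 > $56,620, so the book-profits minimum tax is the binding amount.

$106,708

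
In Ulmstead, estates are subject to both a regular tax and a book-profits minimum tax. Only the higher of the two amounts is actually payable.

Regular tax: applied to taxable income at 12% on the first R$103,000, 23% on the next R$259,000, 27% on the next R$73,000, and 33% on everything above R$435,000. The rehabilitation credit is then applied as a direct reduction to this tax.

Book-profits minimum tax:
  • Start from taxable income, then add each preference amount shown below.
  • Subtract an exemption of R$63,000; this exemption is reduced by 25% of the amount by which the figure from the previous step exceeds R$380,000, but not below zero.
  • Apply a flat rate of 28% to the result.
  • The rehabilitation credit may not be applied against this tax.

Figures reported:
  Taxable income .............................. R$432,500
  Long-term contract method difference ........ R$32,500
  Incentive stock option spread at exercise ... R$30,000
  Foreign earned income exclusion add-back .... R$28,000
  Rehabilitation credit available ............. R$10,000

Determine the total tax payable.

Book-profits minimum tax:
  Adjusted income: R$432,500 + R$32,500 + R$30,000 + R$28,000 = R$523,000
  Exemption: R$63,000 − 25% × (R$523,000 − R$380,000) = R$63,000 − R$35,750 = R$27,250
  Base: R$523,000 − R$27,250 = R$495,750
  R$495,750 × 28% = R$138,810

Regular tax:
  R$103,000 × 12% = R$12,360
  R$259,000 × 23% = R$59,570
  R$70,500 × 27% = R$19,035
  → R$90,965
  Less rehabilitation credit R$10,000 → R$80,965

R$138,810 > R$80,965, so the book-profits minimum tax is the binding amount.

R$138,810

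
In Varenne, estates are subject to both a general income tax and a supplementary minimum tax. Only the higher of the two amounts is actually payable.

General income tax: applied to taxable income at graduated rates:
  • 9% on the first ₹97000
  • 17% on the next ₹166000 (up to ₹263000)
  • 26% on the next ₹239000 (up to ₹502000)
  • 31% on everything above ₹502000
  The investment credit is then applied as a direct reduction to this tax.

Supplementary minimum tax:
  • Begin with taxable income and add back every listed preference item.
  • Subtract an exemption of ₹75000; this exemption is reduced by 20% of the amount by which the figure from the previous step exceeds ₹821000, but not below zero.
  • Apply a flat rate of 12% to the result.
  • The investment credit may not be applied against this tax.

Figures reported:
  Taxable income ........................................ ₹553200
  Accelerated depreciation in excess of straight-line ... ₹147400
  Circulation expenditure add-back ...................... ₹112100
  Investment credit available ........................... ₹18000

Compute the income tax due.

Supplementary minimum tax:
  Adjusted income: ₹553200 + ₹147400 + ₹112100 = ₹812700
  Exemption: ₹812700 ≤ ₹821000, so full ₹75000 applies
  Base: ₹812700 − ₹75000 = ₹737700
  ₹737700 × 12% = ₹88524

General income tax:
  ₹97000 × 9% = ₹8730
  ₹166000 × 17% = ₹28220
  ₹239000 × 26% = ₹62140
  ₹51200 × 31% = ₹15872
  → ₹114962
  Less investment credit ₹18000 → ₹96962

₹96962 > ₹88524, so the general income tax governs.

₹96962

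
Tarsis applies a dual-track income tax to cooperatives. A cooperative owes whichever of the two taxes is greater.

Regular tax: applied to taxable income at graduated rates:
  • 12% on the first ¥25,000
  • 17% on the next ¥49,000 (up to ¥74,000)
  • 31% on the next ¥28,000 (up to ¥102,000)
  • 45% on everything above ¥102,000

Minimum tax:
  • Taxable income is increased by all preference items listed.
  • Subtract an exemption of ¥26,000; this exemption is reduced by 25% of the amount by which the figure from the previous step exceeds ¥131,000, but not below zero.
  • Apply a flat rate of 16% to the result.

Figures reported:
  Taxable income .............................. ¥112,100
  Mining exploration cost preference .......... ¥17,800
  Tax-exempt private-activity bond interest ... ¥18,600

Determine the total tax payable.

¥24,555

Minimum tax:
  Adjusted income: ¥112,100 + ¥17,800 + ¥18,600 = ¥148,500
  Exemption: ¥26,000 − 25% × (¥148,500 − ¥131,000) = ¥26,000 − ¥4,375 = ¥21,625
  Base: ¥148,500 − ¥21,625 = ¥126,875
  ¥126,875 × 16% = ¥20,300

Regular tax:
  ¥25,000 × 12% = ¥3,000
  ¥49,000 × 17% = ¥8,330
  ¥28,000 × 31% = ¥8,680
  ¥10,100 × 45% = ¥4,545
  → ¥24,555

¥24,555 > ¥20,300, so the regular tax governs.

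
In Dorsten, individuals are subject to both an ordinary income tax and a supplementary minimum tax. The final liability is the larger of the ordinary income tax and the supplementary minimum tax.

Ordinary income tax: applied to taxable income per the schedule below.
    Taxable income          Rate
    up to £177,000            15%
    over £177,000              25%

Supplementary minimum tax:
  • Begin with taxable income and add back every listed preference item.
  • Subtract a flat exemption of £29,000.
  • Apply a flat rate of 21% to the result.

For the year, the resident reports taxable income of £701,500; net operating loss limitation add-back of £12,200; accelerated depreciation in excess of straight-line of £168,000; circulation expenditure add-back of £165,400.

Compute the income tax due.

Ordinary income tax:
  £177,000 × 15% = £26,550
  £524,500 × 25% = £131,125
  → £157,675

Supplementary minimum tax:
  Adjusted income: £701,500 + £12,200 + £168,000 + £165,400 = £1,047,100
  Less exemption £29,000 → base £1,018,100
  £1,018,100 × 21% = £213,801

£213,801 > £157,675, so the supplementary minimum tax is the binding amount.

£213,801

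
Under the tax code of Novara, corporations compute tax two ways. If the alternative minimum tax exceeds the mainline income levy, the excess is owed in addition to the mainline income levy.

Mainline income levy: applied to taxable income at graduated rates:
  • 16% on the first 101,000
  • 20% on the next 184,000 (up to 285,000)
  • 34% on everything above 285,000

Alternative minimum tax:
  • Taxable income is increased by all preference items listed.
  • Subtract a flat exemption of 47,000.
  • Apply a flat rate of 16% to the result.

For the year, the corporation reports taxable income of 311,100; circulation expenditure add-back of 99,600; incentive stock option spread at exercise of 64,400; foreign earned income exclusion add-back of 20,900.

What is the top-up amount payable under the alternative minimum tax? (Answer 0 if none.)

10,006

Mainline income levy:
  101,000 × 16% = 16,160
  184,000 × 20% = 36,800
  26,100 × 34% = 8,874
  → 61,834

Alternative minimum tax:
  Adjusted income: 311,100 + 99,600 + 64,400 + 20,900 = 496,000
  Less exemption 47,000 → base 449,000
  449,000 × 16% = 71,840

Excess of alternative minimum tax over mainline income levy: 71,840 − 61,834 = 10,006.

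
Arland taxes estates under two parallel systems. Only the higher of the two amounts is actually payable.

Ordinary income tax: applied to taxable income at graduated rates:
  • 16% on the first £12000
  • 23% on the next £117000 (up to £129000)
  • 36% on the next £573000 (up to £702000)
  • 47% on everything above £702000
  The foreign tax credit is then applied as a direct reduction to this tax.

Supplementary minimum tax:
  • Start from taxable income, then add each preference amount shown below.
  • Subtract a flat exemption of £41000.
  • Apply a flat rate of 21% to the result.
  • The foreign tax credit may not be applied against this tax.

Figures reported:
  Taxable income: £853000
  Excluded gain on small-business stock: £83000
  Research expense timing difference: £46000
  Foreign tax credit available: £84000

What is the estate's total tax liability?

£222080

Supplementary minimum tax:
  Adjusted income: £853000 + £83000 + £46000 = £982000
  Less exemption £41000 → base £941000
  £941000 × 21% = £197610

Ordinary income tax:
  £12000 × 16% = £1920
  £117000 × 23% = £26910
  £573000 × 36% = £206280
  £151000 × 47% = £70970
  → £306080
  Less foreign tax credit £84000 → £222080

£222080 > £197610, so the ordinary income tax governs.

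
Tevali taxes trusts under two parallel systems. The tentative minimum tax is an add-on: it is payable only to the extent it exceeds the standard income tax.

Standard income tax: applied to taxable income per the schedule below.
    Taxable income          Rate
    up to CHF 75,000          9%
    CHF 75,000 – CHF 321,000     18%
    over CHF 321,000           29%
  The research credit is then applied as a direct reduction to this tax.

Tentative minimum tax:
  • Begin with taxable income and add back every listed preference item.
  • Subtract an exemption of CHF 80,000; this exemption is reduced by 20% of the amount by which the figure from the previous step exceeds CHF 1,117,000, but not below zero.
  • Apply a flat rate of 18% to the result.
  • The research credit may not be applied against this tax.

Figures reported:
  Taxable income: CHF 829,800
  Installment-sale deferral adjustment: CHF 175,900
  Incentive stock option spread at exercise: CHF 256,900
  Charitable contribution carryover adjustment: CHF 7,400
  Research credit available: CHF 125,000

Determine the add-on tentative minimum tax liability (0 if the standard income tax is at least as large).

Standard income tax:
  CHF 75,000 × 9% = CHF 6,750
  CHF 246,000 × 18% = CHF 44,280
  CHF 508,800 × 29% = CHF 147,552
  → CHF 198,582
  Less research credit CHF 125,000 → CHF 73,582

Tentative minimum tax:
  Adjusted income: CHF 829,800 + CHF 175,900 + CHF 256,900 + CHF 7,400 = CHF 1,270,000
  Exemption: CHF 80,000 − 20% × (CHF 1,270,000 − CHF 1,117,000) = CHF 80,000 − CHF 30,600 = CHF 49,400
  Base: CHF 1,270,000 − CHF 49,400 = CHF 1,220,600
  CHF 1,220,600 × 18% = CHF 219,708

Excess of tentative minimum tax over standard income tax: CHF 219,708 − CHF 73,582 = CHF 146,126.

CHF 146,126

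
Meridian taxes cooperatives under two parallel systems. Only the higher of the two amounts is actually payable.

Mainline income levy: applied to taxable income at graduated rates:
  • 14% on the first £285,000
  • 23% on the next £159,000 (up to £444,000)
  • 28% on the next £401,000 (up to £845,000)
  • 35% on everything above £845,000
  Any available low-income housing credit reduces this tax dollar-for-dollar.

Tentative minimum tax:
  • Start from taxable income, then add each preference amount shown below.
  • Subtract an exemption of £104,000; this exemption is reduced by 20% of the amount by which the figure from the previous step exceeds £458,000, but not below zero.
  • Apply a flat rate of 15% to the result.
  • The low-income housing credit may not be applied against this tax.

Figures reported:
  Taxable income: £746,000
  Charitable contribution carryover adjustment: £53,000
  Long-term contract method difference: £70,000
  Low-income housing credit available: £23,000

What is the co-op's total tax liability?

£138,030

Mainline income levy:
  £285,000 × 14% = £39,900
  £159,000 × 23% = £36,570
  £302,000 × 28% = £84,560
  → £161,030
  Less low-income housing credit £23,000 → £138,030

Tentative minimum tax:
  Adjusted income: £746,000 + £53,000 + £70,000 = £869,000
  Exemption: £104,000 − 20% × (£869,000 − £458,000) = £104,000 − £82,200 = £21,800
  Base: £869,000 − £21,800 = £847,200
  £847,200 × 15% = £127,080

£138,030 > £127,080, so the mainline income levy governs.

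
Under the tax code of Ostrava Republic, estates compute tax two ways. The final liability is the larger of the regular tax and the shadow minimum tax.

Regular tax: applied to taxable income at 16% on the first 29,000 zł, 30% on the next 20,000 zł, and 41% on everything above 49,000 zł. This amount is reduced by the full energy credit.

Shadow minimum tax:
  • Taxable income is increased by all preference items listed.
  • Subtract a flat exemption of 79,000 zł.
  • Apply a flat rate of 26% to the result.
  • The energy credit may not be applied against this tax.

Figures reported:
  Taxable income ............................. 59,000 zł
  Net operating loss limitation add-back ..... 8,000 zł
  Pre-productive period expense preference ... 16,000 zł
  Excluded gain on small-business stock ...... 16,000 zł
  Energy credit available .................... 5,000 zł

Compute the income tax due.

9,740 zł

Shadow minimum tax:
  Adjusted income: 59,000 zł + 8,000 zł + 16,000 zł + 16,000 zł = 99,000 zł
  Less exemption 79,000 zł → base 20,000 zł
  20,000 zł × 26% = 5,200 zł

Regular tax:
  29,000 zł × 16% = 4,640 zł
  20,000 zł × 30% = 6,000 zł
  10,000 zł × 41% = 4,100 zł
  → 14,740 zł
  Less energy credit 5,000 zł → 9,740 zł

9,740 zł > 5,200 zł, so the regular tax governs.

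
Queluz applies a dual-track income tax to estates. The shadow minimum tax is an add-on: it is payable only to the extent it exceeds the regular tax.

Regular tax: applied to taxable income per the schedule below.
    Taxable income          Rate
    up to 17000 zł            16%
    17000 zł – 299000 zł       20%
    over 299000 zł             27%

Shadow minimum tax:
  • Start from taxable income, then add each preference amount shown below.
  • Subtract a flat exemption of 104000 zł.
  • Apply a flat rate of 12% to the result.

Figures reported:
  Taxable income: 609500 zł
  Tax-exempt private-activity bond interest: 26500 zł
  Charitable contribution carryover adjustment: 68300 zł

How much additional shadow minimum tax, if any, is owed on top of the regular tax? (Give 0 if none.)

Regular tax:
  17000 zł × 16% = 2720 zł
  282000 zł × 20% = 56400 zł
  310500 zł × 27% = 83835 zł
  → 142955 zł

Shadow minimum tax:
  Adjusted income: 609500 zł + 26500 zł + 68300 zł = 704300 zł
  Less exemption 104000 zł → base 600300 zł
  600300 zł × 12% = 72036 zł

72036 zł ≤ 142955 zł, so no add-on is due.

0 zł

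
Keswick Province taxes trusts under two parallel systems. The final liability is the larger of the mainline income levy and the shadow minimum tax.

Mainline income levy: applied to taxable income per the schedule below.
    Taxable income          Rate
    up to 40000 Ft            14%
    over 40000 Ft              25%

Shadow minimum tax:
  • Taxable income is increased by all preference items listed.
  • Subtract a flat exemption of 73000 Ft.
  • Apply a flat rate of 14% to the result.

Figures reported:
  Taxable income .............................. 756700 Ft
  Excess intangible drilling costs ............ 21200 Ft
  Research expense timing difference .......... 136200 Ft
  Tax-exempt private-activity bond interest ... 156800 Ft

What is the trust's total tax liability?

184775 Ft

Mainline income levy:
  40000 Ft × 14% = 5600 Ft
  716700 Ft × 25% = 179175 Ft
  → 184775 Ft

Shadow minimum tax:
  Adjusted income: 756700 Ft + 21200 Ft + 136200 Ft + 156800 Ft = 1070900 Ft
  Less exemption 73000 Ft → base 997900 Ft
  997900 Ft × 14% = 139706 Ft

184775 Ft > 139706 Ft, so the mainline income levy governs.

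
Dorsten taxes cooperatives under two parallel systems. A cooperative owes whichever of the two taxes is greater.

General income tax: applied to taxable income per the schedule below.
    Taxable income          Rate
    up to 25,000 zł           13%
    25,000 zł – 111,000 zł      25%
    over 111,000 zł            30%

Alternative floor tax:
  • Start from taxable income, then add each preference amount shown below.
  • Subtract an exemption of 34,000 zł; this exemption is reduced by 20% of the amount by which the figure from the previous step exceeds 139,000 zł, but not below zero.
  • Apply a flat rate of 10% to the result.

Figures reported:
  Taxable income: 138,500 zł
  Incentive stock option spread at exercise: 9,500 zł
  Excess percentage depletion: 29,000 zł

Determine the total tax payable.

General income tax:
  25,000 zł × 13% = 3,250 zł
  86,000 zł × 25% = 21,500 zł
  27,500 zł × 30% = 8,250 zł
  → 33,000 zł

Alternative floor tax:
  Adjusted income: 138,500 zł + 9,500 zł + 29,000 zł = 177,000 zł
  Exemption: 34,000 zł − 20% × (177,000 zł − 139,000 zł) = 34,000 zł − 7,600 zł = 26,400 zł
  Base: 177,000 zł − 26,400 zł = 150,600 zł
  150,600 zł × 10% = 15,060 zł

33,000 zł > 15,060 zł, so the general income tax governs.

33,000 zł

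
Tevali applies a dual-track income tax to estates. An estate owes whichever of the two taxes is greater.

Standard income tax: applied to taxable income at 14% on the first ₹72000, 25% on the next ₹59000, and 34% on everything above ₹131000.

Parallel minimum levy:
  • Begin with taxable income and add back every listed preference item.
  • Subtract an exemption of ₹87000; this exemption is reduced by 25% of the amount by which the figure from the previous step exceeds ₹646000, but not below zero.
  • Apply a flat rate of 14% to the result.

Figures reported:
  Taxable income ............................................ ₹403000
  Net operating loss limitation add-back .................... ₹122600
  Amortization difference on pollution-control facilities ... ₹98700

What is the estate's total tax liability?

Parallel minimum levy:
  Adjusted income: ₹403000 + ₹122600 + ₹98700 = ₹624300
  Exemption: ₹624300 ≤ ₹646000, so full ₹87000 applies
  Base: ₹624300 − ₹87000 = ₹537300
  ₹537300 × 14% = ₹75222

Standard income tax:
  ₹72000 × 14% = ₹10080
  ₹59000 × 25% = ₹14750
  ₹272000 × 34% = ₹92480
  → ₹117310

₹117310 > ₹75222, so the standard income tax governs.

₹117310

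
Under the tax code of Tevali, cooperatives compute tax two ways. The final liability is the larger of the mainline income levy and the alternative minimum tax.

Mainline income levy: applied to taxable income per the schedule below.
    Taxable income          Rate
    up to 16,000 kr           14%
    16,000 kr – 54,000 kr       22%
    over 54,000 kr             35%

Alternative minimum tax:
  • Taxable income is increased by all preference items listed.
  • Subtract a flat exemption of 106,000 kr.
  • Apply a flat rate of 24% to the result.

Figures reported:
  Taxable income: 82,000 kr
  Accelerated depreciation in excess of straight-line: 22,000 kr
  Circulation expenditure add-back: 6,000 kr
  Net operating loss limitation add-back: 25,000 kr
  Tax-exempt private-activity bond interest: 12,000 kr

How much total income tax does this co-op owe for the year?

Mainline income levy:
  16,000 kr × 14% = 2,240 kr
  38,000 kr × 22% = 8,360 kr
  28,000 kr × 35% = 9,800 kr
  → 20,400 kr

Alternative minimum tax:
  Adjusted income: 82,000 kr + 22,000 kr + 6,000 kr + 25,000 kr + 12,000 kr = 147,000 kr
  Less exemption 106,000 kr → base 41,000 kr
  41,000 kr × 24% = 9,840 kr

20,400 kr > 9,840 kr, so the mainline income levy governs.

20,400 kr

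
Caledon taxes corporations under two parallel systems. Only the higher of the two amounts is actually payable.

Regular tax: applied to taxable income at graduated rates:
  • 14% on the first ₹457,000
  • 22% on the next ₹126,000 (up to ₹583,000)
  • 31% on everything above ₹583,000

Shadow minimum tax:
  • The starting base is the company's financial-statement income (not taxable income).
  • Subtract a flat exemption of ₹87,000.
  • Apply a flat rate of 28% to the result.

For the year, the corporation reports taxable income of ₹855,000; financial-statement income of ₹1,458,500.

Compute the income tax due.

₹384,020

Regular tax:
  ₹457,000 × 14% = ₹63,980
  ₹126,000 × 22% = ₹27,720
  ₹272,000 × 31% = ₹84,320
  → ₹176,020

Shadow minimum tax:
  Base (financial-statement income): ₹1,458,500
  Less exemption ₹87,000 → base ₹1,371,500
  ₹1,371,500 × 28% = ₹384,020

₹384,020 > ₹176,020, so the shadow minimum tax is the binding amount.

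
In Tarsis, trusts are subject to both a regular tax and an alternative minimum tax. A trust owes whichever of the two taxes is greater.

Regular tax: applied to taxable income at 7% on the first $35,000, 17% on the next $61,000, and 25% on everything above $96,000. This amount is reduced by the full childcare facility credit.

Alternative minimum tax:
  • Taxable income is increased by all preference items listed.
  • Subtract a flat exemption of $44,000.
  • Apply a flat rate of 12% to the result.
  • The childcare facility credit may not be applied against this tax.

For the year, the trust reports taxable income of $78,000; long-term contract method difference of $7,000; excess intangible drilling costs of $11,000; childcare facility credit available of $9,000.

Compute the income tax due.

$6,240

Regular tax:
  $35,000 × 7% = $2,450
  $43,000 × 17% = $7,310
  → $9,760
  Less childcare facility credit $9,000 → $760

Alternative minimum tax:
  Adjusted income: $78,000 + $7,000 + $11,000 = $96,000
  Less exemption $44,000 → base $52,000
  $52,000 × 12% = $6,240

$6,240 > $760, so the alternative minimum tax is the binding amount.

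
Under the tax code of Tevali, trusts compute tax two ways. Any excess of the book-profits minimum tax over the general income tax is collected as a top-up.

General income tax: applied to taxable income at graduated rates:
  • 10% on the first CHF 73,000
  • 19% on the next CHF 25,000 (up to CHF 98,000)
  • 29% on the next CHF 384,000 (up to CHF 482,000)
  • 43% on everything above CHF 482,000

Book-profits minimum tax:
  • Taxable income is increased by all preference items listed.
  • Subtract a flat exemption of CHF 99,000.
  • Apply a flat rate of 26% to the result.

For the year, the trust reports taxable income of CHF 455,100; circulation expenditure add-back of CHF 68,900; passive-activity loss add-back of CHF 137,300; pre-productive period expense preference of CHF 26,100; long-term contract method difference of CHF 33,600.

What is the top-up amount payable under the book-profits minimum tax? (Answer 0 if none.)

CHF 46,111

General income tax:
  CHF 73,000 × 10% = CHF 7,300
  CHF 25,000 × 19% = CHF 4,750
  CHF 357,100 × 29% = CHF 103,559
  → CHF 115,609

Book-profits minimum tax:
  Adjusted income: CHF 455,100 + CHF 68,900 + CHF 137,300 + CHF 26,100 + CHF 33,600 = CHF 721,000
  Less exemption CHF 99,000 → base CHF 622,000
  CHF 622,000 × 26% = CHF 161,720

Excess of book-profits minimum tax over general income tax: CHF 161,720 − CHF 115,609 = CHF 46,111.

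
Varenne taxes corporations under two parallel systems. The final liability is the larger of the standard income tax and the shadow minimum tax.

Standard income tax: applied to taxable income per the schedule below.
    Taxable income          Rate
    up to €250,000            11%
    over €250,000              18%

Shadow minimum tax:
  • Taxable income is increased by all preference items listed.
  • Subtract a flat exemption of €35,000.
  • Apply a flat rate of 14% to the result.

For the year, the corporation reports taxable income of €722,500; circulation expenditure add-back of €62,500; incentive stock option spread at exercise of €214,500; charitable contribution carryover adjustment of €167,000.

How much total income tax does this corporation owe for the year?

Shadow minimum tax:
  Adjusted income: €722,500 + €62,500 + €214,500 + €167,000 = €1,166,500
  Less exemption €35,000 → base €1,131,500
  €1,131,500 × 14% = €158,410

Standard income tax:
  €250,000 × 11% = €27,500
  €472,500 × 18% = €85,050
  → €112,550

€158,410 > €112,550, so the shadow minimum tax is the binding amount.

€158,410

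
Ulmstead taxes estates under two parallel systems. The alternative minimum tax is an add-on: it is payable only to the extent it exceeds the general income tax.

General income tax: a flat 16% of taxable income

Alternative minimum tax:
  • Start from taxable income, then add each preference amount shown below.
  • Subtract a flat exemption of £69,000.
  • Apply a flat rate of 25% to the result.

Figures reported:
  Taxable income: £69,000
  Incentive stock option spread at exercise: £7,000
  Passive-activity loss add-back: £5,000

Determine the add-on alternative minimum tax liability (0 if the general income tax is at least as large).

£0

Alternative minimum tax:
  Adjusted income: £69,000 + £7,000 + £5,000 = £81,000
  Less exemption £69,000 → base £12,000
  £12,000 × 25% = £3,000

General income tax:
  £69,000 × 16% = £11,040

£3,000 ≤ £11,040, so no add-on is due.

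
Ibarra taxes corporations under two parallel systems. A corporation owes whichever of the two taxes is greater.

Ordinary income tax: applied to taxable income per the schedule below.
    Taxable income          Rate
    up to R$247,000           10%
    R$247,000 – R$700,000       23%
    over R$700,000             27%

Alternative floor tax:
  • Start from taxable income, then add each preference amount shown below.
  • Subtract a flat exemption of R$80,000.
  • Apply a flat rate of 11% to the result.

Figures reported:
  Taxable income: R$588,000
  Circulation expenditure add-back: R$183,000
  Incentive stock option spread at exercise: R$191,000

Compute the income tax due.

R$103,130

Alternative floor tax:
  Adjusted income: R$588,000 + R$183,000 + R$191,000 = R$962,000
  Less exemption R$80,000 → base R$882,000
  R$882,000 × 11% = R$97,020

Ordinary income tax:
  R$247,000 × 10% = R$24,700
  R$341,000 × 23% = R$78,430
  → R$103,130

R$103,130 > R$97,020, so the ordinary income tax governs.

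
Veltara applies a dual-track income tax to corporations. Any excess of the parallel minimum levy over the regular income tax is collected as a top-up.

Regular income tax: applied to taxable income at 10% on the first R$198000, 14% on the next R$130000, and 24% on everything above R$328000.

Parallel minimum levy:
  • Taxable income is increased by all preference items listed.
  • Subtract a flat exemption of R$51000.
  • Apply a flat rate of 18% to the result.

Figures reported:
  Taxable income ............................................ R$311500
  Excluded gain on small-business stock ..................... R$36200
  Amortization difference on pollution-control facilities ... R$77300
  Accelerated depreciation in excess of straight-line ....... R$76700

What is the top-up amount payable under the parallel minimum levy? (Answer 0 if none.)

Parallel minimum levy:
  Adjusted income: R$311500 + R$36200 + R$77300 + R$76700 = R$501700
  Less exemption R$51000 → base R$450700
  R$450700 × 18% = R$81126

Regular income tax:
  R$198000 × 10% = R$19800
  R$113500 × 14% = R$15890
  → R$35690

Excess of parallel minimum levy over regular income tax: R$81126 − R$35690 = R$45436.

R$45436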